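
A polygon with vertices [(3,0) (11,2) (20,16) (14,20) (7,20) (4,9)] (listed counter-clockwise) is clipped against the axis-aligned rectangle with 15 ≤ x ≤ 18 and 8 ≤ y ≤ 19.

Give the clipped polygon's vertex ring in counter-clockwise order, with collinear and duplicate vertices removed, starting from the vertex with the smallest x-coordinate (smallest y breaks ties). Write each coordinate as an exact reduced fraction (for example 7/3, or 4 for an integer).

1. After x ≥ 15: [(15,74/9) (20,16) (15,58/3)]
2. After x ≤ 18: [(15,74/9) (18,116/9) (18,52/3) (15,58/3)]
3. After y ≥ 8: [(15,74/9) (18,116/9) (18,52/3) (15,58/3)]
4. After y ≤ 19: [(15,19) (15,74/9) (18,116/9) (18,52/3) (31/2,19)]
5. Canonical ring: [(15,74/9) (18,116/9) (18,52/3) (31/2,19) (15,19)]

Clipped polygon: [(15,74/9) (18,116/9) (18,52/3) (31/2,19) (15,19)]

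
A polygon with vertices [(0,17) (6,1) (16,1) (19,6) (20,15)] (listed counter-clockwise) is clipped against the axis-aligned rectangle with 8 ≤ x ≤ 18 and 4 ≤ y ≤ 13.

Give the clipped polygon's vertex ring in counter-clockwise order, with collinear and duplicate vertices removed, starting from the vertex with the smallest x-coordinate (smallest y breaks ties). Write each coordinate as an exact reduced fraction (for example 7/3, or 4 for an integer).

1. After x ≥ 8: [(8,81/5) (8,1) (16,1) (19,6) (20,15)]
2. After x ≤ 18: [(18,76/5) (8,81/5) (8,1) (16,1) (18,13/3)]
3. After y ≥ 4: [(18,76/5) (8,81/5) (8,4) (89/5,4) (18,13/3)]
4. After y ≤ 13: [(18,13) (8,13) (8,4) (89/5,4) (18,13/3)]
5. Canonical ring: [(8,4) (89/5,4) (18,13/3) (18,13) (8,13)]

Clipped polygon: [(8,4) (89/5,4) (18,13/3) (18,13) (8,13)]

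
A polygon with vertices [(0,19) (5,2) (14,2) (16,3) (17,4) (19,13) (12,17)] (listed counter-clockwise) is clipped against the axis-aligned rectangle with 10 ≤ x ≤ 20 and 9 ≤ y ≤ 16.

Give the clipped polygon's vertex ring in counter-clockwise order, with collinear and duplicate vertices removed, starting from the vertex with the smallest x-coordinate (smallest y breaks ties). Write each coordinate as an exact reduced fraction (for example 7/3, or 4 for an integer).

Clipped polygon: [(10,9) (163/9,9) (19,13) (55/4,16) (10,16)]

1. After x ≥ 10: [(10,52/3) (10,2) (14,2) (16,3) (17,4) (19,13) (12,17)]
2. After x ≤ 20: [(10,52/3) (10,2) (14,2) (16,3) (17,4) (19,13) (12,17)]
3. After y ≥ 9: [(10,52/3) (10,9) (163/9,9) (19,13) (12,17)]
4. After y ≤ 16: [(10,16) (10,9) (163/9,9) (19,13) (55/4,16)]
5. Canonical ring: [(10,9) (163/9,9) (19,13) (55/4,16) (10,16)]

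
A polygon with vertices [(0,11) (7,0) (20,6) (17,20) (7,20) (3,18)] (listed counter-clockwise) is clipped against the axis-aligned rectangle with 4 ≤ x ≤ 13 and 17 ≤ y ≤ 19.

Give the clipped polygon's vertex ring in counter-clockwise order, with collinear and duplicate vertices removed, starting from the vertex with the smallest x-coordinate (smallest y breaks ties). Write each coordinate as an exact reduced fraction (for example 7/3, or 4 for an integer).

Clipped polygon: [(4,17) (13,17) (13,19) (5,19) (4,37/2)]

1. After x ≥ 4: [(4,33/7) (7,0) (20,6) (17,20) (7,20) (4,37/2)]
2. After x ≤ 13: [(4,33/7) (7,0) (13,36/13) (13,20) (7,20) (4,37/2)]
3. After y ≥ 17: [(4,17) (13,17) (13,20) (7,20) (4,37/2)]
4. After y ≤ 19: [(4,17) (13,17) (13,19) (5,19) (4,37/2)]
5. Canonical ring: [(4,17) (13,17) (13,19) (5,19) (4,37/2)]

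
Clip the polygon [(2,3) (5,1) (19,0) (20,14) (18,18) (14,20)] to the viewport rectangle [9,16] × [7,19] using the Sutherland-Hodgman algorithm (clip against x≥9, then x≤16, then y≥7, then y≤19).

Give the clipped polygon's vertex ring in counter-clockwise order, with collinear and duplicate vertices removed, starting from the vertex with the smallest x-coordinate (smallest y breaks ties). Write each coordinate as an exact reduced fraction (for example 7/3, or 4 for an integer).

Clipped polygon: [(9,7) (16,7) (16,19) (226/17,19) (9,155/12)]

1. After x ≥ 9: [(9,155/12) (9,5/7) (19,0) (20,14) (18,18) (14,20)]
2. After x ≤ 16: [(9,155/12) (9,5/7) (16,3/14) (16,19) (14,20)]
3. After y ≥ 7: [(9,155/12) (9,7) (16,7) (16,19) (14,20)]
4. After y ≤ 19: [(226/17,19) (9,155/12) (9,7) (16,7) (16,19) (16,19)]
5. Canonical ring: [(9,7) (16,7) (16,19) (226/17,19) (9,155/12)]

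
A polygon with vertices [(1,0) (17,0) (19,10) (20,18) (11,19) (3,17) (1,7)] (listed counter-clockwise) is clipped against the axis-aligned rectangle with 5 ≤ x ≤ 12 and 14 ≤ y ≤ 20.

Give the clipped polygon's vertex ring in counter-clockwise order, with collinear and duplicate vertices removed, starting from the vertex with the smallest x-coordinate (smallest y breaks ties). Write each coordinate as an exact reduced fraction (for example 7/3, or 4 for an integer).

Clipped polygon: [(5,14) (12,14) (12,170/9) (11,19) (5,35/2)]

1. After x ≥ 5: [(5,0) (17,0) (19,10) (20,18) (11,19) (5,35/2)]
2. After x ≤ 12: [(5,0) (12,0) (12,170/9) (11,19) (5,35/2)]
3. After y ≥ 14: [(5,14) (12,14) (12,170/9) (11,19) (5,35/2)]
4. After y ≤ 20: [(5,14) (12,14) (12,170/9) (11,19) (5,35/2)]
5. Canonical ring: [(5,14) (12,14) (12,170/9) (11,19) (5,35/2)]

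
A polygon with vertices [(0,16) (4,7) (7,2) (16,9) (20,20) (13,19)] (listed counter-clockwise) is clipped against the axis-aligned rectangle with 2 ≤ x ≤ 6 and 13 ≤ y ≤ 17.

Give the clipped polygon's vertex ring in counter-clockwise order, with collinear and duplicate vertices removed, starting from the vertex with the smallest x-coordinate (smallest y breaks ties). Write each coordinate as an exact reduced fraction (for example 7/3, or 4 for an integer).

1. After x ≥ 2: [(2,214/13) (2,23/2) (4,7) (7,2) (16,9) (20,20) (13,19)]
2. After x ≤ 6: [(6,226/13) (2,214/13) (2,23/2) (4,7) (6,11/3)]
3. After y ≥ 13: [(6,13) (6,226/13) (2,214/13) (2,13)]
4. After y ≤ 17: [(6,13) (6,17) (13/3,17) (2,214/13) (2,13)]
5. Canonical ring: [(2,13) (6,13) (6,17) (13/3,17) (2,214/13)]

Clipped polygon: [(2,13) (6,13) (6,17) (13/3,17) (2,214/13)]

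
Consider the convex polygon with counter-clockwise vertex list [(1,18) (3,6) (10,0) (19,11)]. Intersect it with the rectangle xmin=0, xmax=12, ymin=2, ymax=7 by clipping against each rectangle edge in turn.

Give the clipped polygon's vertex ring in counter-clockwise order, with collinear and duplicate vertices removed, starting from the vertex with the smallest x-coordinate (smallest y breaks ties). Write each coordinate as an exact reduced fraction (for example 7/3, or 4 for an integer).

1. After x ≥ 0: [(1,18) (3,6) (10,0) (19,11)]
2. After x ≤ 12: [(12,247/18) (1,18) (3,6) (10,0) (12,22/9)]
3. After y ≥ 2: [(12,247/18) (1,18) (3,6) (23/3,2) (128/11,2) (12,22/9)]
4. After y ≤ 7: [(12,7) (17/6,7) (3,6) (23/3,2) (128/11,2) (12,22/9)]
5. Canonical ring: [(17/6,7) (3,6) (23/3,2) (128/11,2) (12,22/9) (12,7)]

Clipped polygon: [(17/6,7) (3,6) (23/3,2) (128/11,2) (12,22/9) (12,7)]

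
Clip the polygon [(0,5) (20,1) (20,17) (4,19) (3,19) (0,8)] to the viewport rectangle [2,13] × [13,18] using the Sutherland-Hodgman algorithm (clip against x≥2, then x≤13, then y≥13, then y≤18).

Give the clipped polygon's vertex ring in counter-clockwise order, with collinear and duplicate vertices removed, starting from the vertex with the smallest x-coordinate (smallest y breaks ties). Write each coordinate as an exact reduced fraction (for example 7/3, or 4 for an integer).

Clipped polygon: [(2,13) (13,13) (13,143/8) (12,18) (30/11,18) (2,46/3)]

1. After x ≥ 2: [(2,23/5) (20,1) (20,17) (4,19) (3,19) (2,46/3)]
2. After x ≤ 13: [(2,23/5) (13,12/5) (13,143/8) (4,19) (3,19) (2,46/3)]
3. After y ≥ 13: [(2,13) (13,13) (13,143/8) (4,19) (3,19) (2,46/3)]
4. After y ≤ 18: [(2,13) (13,13) (13,143/8) (12,18) (30/11,18) (2,46/3)]
5. Canonical ring: [(2,13) (13,13) (13,143/8) (12,18) (30/11,18) (2,46/3)]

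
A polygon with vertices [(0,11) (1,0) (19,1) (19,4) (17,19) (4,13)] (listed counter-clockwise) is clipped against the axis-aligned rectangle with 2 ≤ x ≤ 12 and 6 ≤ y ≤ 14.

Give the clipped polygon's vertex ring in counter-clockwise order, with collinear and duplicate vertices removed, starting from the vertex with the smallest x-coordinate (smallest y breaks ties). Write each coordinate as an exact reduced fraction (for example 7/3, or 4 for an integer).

Clipped polygon: [(2,6) (12,6) (12,14) (37/6,14) (4,13) (2,12)]

1. After x ≥ 2: [(2,12) (2,1/18) (19,1) (19,4) (17,19) (4,13)]
2. After x ≤ 12: [(2,12) (2,1/18) (12,11/18) (12,217/13) (4,13)]
3. After y ≥ 6: [(2,12) (2,6) (12,6) (12,217/13) (4,13)]
4. After y ≤ 14: [(2,12) (2,6) (12,6) (12,14) (37/6,14) (4,13)]
5. Canonical ring: [(2,6) (12,6) (12,14) (37/6,14) (4,13) (2,12)]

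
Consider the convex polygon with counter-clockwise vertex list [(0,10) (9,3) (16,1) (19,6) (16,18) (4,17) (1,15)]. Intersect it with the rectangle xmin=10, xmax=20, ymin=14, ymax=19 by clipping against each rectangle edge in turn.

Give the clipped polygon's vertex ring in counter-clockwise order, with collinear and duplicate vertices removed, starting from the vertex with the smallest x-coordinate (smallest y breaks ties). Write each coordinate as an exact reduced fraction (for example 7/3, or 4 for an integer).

Clipped polygon: [(10,14) (17,14) (16,18) (10,35/2)]

1. After x ≥ 10: [(10,19/7) (16,1) (19,6) (16,18) (10,35/2)]
2. After x ≤ 20: [(10,19/7) (16,1) (19,6) (16,18) (10,35/2)]
3. After y ≥ 14: [(10,14) (17,14) (16,18) (10,35/2)]
4. After y ≤ 19: [(10,14) (17,14) (16,18) (10,35/2)]
5. Canonical ring: [(10,14) (17,14) (16,18) (10,35/2)]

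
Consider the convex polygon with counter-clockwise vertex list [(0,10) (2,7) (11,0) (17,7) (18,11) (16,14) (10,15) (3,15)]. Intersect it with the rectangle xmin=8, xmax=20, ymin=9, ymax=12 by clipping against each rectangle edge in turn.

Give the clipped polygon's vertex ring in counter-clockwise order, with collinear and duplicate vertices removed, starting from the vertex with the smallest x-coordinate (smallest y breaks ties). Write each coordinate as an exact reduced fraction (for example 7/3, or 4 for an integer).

Clipped polygon: [(8,9) (35/2,9) (18,11) (52/3,12) (8,12)]

1. After x ≥ 8: [(8,7/3) (11,0) (17,7) (18,11) (16,14) (10,15) (8,15)]
2. After x ≤ 20: [(8,7/3) (11,0) (17,7) (18,11) (16,14) (10,15) (8,15)]
3. After y ≥ 9: [(8,9) (35/2,9) (18,11) (16,14) (10,15) (8,15)]
4. After y ≤ 12: [(8,12) (8,9) (35/2,9) (18,11) (52/3,12)]
5. Canonical ring: [(8,9) (35/2,9) (18,11) (52/3,12) (8,12)]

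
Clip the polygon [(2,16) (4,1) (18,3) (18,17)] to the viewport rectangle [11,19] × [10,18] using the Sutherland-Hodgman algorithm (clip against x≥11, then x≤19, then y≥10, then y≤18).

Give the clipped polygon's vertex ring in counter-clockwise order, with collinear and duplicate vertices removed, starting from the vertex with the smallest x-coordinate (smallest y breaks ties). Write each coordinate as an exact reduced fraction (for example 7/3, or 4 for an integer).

Clipped polygon: [(11,10) (18,10) (18,17) (11,265/16)]

1. After x ≥ 11: [(11,265/16) (11,2) (18,3) (18,17)]
2. After x ≤ 19: [(11,265/16) (11,2) (18,3) (18,17)]
3. After y ≥ 10: [(11,265/16) (11,10) (18,10) (18,17)]
4. After y ≤ 18: [(11,265/16) (11,10) (18,10) (18,17)]
5. Canonical ring: [(11,10) (18,10) (18,17) (11,265/16)]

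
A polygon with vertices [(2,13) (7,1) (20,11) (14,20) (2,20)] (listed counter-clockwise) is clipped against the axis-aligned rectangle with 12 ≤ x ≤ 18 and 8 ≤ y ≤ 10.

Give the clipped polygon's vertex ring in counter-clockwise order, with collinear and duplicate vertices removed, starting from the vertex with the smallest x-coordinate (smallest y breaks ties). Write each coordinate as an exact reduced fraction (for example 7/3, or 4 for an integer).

1. After x ≥ 12: [(12,63/13) (20,11) (14,20) (12,20)]
2. After x ≤ 18: [(12,63/13) (18,123/13) (18,14) (14,20) (12,20)]
3. After y ≥ 8: [(12,8) (161/10,8) (18,123/13) (18,14) (14,20) (12,20)]
4. After y ≤ 10: [(12,10) (12,8) (161/10,8) (18,123/13) (18,10)]
5. Canonical ring: [(12,8) (161/10,8) (18,123/13) (18,10) (12,10)]

Clipped polygon: [(12,8) (161/10,8) (18,123/13) (18,10) (12,10)]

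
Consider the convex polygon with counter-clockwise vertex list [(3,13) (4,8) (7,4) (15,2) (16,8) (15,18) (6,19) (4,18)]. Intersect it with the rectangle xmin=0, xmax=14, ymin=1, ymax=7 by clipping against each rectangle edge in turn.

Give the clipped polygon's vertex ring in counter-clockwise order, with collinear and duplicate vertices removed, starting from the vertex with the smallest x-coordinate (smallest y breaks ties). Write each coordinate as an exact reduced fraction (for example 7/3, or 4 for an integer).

Clipped polygon: [(19/4,7) (7,4) (14,9/4) (14,7)]

1. After x ≥ 0: [(3,13) (4,8) (7,4) (15,2) (16,8) (15,18) (6,19) (4,18)]
2. After x ≤ 14: [(3,13) (4,8) (7,4) (14,9/4) (14,163/9) (6,19) (4,18)]
3. After y ≥ 1: [(3,13) (4,8) (7,4) (14,9/4) (14,163/9) (6,19) (4,18)]
4. After y ≤ 7: [(19/4,7) (7,4) (14,9/4) (14,7)]
5. Canonical ring: [(19/4,7) (7,4) (14,9/4) (14,7)]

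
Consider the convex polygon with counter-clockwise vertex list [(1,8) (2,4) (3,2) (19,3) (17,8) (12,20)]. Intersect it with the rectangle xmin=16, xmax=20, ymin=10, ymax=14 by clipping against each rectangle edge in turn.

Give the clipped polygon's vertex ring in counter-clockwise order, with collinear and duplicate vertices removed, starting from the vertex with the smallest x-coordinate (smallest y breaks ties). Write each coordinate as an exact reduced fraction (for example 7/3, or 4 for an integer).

Clipped polygon: [(16,10) (97/6,10) (16,52/5)]

1. After x ≥ 16: [(16,45/16) (19,3) (17,8) (16,52/5)]
2. After x ≤ 20: [(16,45/16) (19,3) (17,8) (16,52/5)]
3. After y ≥ 10: [(16,10) (97/6,10) (16,52/5)]
4. After y ≤ 14: [(16,10) (97/6,10) (16,52/5)]
5. Canonical ring: [(16,10) (97/6,10) (16,52/5)]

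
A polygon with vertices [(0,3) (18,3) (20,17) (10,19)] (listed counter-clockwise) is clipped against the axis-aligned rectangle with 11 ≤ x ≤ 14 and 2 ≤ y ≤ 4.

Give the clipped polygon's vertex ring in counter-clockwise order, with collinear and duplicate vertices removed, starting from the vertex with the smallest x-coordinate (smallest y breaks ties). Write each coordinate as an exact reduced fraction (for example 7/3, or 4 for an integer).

1. After x ≥ 11: [(11,3) (18,3) (20,17) (11,94/5)]
2. After x ≤ 14: [(11,3) (14,3) (14,91/5) (11,94/5)]
3. After y ≥ 2: [(11,3) (14,3) (14,91/5) (11,94/5)]
4. After y ≤ 4: [(11,4) (11,3) (14,3) (14,4)]
5. Canonical ring: [(11,3) (14,3) (14,4) (11,4)]

Clipped polygon: [(11,3) (14,3) (14,4) (11,4)]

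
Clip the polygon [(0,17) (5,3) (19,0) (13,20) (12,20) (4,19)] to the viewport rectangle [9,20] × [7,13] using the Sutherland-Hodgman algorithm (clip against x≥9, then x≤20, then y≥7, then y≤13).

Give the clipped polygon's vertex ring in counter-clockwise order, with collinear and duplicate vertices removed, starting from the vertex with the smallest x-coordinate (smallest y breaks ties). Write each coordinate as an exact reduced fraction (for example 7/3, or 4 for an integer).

1. After x ≥ 9: [(9,15/7) (19,0) (13,20) (12,20) (9,157/8)]
2. After x ≤ 20: [(9,15/7) (19,0) (13,20) (12,20) (9,157/8)]
3. After y ≥ 7: [(9,7) (169/10,7) (13,20) (12,20) (9,157/8)]
4. After y ≤ 13: [(9,13) (9,7) (169/10,7) (151/10,13)]
5. Canonical ring: [(9,7) (169/10,7) (151/10,13) (9,13)]

Clipped polygon: [(9,7) (169/10,7) (151/10,13) (9,13)]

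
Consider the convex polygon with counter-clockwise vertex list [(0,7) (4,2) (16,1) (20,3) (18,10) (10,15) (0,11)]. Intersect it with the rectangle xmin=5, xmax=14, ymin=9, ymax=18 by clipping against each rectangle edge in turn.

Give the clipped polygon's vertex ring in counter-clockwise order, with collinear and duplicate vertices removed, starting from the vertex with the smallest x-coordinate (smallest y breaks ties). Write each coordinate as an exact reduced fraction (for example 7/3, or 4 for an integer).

Clipped polygon: [(5,9) (14,9) (14,25/2) (10,15) (5,13)]

1. After x ≥ 5: [(5,23/12) (16,1) (20,3) (18,10) (10,15) (5,13)]
2. After x ≤ 14: [(5,23/12) (14,7/6) (14,25/2) (10,15) (5,13)]
3. After y ≥ 9: [(5,9) (14,9) (14,25/2) (10,15) (5,13)]
4. After y ≤ 18: [(5,9) (14,9) (14,25/2) (10,15) (5,13)]
5. Canonical ring: [(5,9) (14,9) (14,25/2) (10,15) (5,13)]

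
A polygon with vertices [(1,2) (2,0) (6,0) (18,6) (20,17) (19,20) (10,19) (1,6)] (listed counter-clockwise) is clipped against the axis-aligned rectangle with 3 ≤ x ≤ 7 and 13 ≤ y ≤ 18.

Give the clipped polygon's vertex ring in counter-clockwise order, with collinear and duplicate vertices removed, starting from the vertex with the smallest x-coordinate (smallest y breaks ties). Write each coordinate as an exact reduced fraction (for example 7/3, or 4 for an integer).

1. After x ≥ 3: [(3,0) (6,0) (18,6) (20,17) (19,20) (10,19) (3,80/9)]
2. After x ≤ 7: [(3,0) (6,0) (7,1/2) (7,44/3) (3,80/9)]
3. After y ≥ 13: [(7,13) (7,44/3) (76/13,13)]
4. After y ≤ 18: [(7,13) (7,44/3) (76/13,13)]
5. Canonical ring: [(76/13,13) (7,13) (7,44/3)]

Clipped polygon: [(76/13,13) (7,13) (7,44/3)]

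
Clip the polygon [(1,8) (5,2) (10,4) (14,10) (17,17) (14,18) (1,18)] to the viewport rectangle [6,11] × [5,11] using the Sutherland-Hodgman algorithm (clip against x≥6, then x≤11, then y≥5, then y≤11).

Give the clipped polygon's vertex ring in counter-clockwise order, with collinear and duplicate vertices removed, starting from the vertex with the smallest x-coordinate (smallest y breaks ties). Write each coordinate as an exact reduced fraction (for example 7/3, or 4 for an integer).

Clipped polygon: [(6,5) (32/3,5) (11,11/2) (11,11) (6,11)]

1. After x ≥ 6: [(6,12/5) (10,4) (14,10) (17,17) (14,18) (6,18)]
2. After x ≤ 11: [(6,12/5) (10,4) (11,11/2) (11,18) (6,18)]
3. After y ≥ 5: [(6,5) (32/3,5) (11,11/2) (11,18) (6,18)]
4. After y ≤ 11: [(6,11) (6,5) (32/3,5) (11,11/2) (11,11)]
5. Canonical ring: [(6,5) (32/3,5) (11,11/2) (11,11) (6,11)]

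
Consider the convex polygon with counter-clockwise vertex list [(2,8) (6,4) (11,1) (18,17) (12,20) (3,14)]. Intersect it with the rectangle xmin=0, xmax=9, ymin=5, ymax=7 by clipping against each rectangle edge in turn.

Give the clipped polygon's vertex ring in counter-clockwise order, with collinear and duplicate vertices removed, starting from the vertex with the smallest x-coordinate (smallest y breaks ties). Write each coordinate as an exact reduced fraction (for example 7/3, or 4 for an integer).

Clipped polygon: [(3,7) (5,5) (9,5) (9,7)]

1. After x ≥ 0: [(2,8) (6,4) (11,1) (18,17) (12,20) (3,14)]
2. After x ≤ 9: [(2,8) (6,4) (9,11/5) (9,18) (3,14)]
3. After y ≥ 5: [(2,8) (5,5) (9,5) (9,18) (3,14)]
4. After y ≤ 7: [(3,7) (5,5) (9,5) (9,7)]
5. Canonical ring: [(3,7) (5,5) (9,5) (9,7)]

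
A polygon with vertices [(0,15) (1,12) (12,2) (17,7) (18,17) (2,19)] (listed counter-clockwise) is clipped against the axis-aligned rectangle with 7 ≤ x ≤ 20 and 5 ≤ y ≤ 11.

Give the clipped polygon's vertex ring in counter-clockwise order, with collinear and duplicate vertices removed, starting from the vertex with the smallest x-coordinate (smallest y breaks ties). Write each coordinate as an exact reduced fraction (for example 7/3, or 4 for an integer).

1. After x ≥ 7: [(7,72/11) (12,2) (17,7) (18,17) (7,147/8)]
2. After x ≤ 20: [(7,72/11) (12,2) (17,7) (18,17) (7,147/8)]
3. After y ≥ 5: [(7,72/11) (87/10,5) (15,5) (17,7) (18,17) (7,147/8)]
4. After y ≤ 11: [(7,11) (7,72/11) (87/10,5) (15,5) (17,7) (87/5,11)]
5. Canonical ring: [(7,72/11) (87/10,5) (15,5) (17,7) (87/5,11) (7,11)]

Clipped polygon: [(7,72/11) (87/10,5) (15,5) (17,7) (87/5,11) (7,11)]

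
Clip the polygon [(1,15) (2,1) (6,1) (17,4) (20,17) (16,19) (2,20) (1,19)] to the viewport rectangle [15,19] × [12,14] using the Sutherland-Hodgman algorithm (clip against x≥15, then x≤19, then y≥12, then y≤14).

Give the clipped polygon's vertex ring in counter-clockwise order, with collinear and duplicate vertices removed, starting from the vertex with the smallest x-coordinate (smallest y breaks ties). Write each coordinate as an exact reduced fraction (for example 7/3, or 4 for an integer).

1. After x ≥ 15: [(15,38/11) (17,4) (20,17) (16,19) (15,267/14)]
2. After x ≤ 19: [(15,38/11) (17,4) (19,38/3) (19,35/2) (16,19) (15,267/14)]
3. After y ≥ 12: [(15,12) (245/13,12) (19,38/3) (19,35/2) (16,19) (15,267/14)]
4. After y ≤ 14: [(15,14) (15,12) (245/13,12) (19,38/3) (19,14)]
5. Canonical ring: [(15,12) (245/13,12) (19,38/3) (19,14) (15,14)]

Clipped polygon: [(15,12) (245/13,12) (19,38/3) (19,14) (15,14)]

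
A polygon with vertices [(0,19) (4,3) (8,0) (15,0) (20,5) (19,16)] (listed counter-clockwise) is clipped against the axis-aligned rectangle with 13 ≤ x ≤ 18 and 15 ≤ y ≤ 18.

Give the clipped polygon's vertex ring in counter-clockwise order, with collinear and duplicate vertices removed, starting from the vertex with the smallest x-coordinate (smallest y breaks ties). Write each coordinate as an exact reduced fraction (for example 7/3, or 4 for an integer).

1. After x ≥ 13: [(13,322/19) (13,0) (15,0) (20,5) (19,16)]
2. After x ≤ 18: [(18,307/19) (13,322/19) (13,0) (15,0) (18,3)]
3. After y ≥ 15: [(18,15) (18,307/19) (13,322/19) (13,15)]
4. After y ≤ 18: [(18,15) (18,307/19) (13,322/19) (13,15)]
5. Canonical ring: [(13,15) (18,15) (18,307/19) (13,322/19)]

Clipped polygon: [(13,15) (18,15) (18,307/19) (13,322/19)]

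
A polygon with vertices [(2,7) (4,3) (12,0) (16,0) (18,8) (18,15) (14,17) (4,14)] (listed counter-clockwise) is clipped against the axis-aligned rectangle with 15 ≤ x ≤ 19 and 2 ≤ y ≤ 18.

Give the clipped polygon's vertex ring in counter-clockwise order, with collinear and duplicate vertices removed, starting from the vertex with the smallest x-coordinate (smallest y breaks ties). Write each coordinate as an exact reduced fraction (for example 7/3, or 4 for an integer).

1. After x ≥ 15: [(15,0) (16,0) (18,8) (18,15) (15,33/2)]
2. After x ≤ 19: [(15,0) (16,0) (18,8) (18,15) (15,33/2)]
3. After y ≥ 2: [(15,2) (33/2,2) (18,8) (18,15) (15,33/2)]
4. After y ≤ 18: [(15,2) (33/2,2) (18,8) (18,15) (15,33/2)]
5. Canonical ring: [(15,2) (33/2,2) (18,8) (18,15) (15,33/2)]

Clipped polygon: [(15,2) (33/2,2) (18,8) (18,15) (15,33/2)]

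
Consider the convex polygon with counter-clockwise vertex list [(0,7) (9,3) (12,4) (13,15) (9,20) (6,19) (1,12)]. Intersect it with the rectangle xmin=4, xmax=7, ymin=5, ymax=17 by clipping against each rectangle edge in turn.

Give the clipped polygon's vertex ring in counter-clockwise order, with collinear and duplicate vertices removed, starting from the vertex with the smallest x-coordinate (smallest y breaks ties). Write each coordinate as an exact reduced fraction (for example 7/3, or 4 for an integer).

Clipped polygon: [(4,47/9) (9/2,5) (7,5) (7,17) (32/7,17) (4,81/5)]

1. After x ≥ 4: [(4,47/9) (9,3) (12,4) (13,15) (9,20) (6,19) (4,81/5)]
2. After x ≤ 7: [(4,47/9) (7,35/9) (7,58/3) (6,19) (4,81/5)]
3. After y ≥ 5: [(4,47/9) (9/2,5) (7,5) (7,58/3) (6,19) (4,81/5)]
4. After y ≤ 17: [(4,47/9) (9/2,5) (7,5) (7,17) (32/7,17) (4,81/5)]
5. Canonical ring: [(4,47/9) (9/2,5) (7,5) (7,17) (32/7,17) (4,81/5)]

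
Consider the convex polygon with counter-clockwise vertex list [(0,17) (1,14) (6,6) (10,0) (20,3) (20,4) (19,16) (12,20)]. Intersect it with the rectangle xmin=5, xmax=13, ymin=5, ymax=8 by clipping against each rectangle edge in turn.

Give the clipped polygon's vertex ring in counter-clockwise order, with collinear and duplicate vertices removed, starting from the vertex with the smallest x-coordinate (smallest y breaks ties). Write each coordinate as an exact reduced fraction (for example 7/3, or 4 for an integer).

Clipped polygon: [(5,38/5) (6,6) (20/3,5) (13,5) (13,8) (5,8)]

1. After x ≥ 5: [(5,73/4) (5,38/5) (6,6) (10,0) (20,3) (20,4) (19,16) (12,20)]
2. After x ≤ 13: [(5,73/4) (5,38/5) (6,6) (10,0) (13,9/10) (13,136/7) (12,20)]
3. After y ≥ 5: [(5,73/4) (5,38/5) (6,6) (20/3,5) (13,5) (13,136/7) (12,20)]
4. After y ≤ 8: [(5,8) (5,38/5) (6,6) (20/3,5) (13,5) (13,8)]
5. Canonical ring: [(5,38/5) (6,6) (20/3,5) (13,5) (13,8) (5,8)]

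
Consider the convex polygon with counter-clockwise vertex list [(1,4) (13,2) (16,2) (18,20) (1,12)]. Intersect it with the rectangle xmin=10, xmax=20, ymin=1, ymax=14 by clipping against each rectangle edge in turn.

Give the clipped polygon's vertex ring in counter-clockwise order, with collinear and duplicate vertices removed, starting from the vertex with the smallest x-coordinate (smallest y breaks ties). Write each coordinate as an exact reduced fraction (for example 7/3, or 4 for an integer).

1. After x ≥ 10: [(10,5/2) (13,2) (16,2) (18,20) (10,276/17)]
2. After x ≤ 20: [(10,5/2) (13,2) (16,2) (18,20) (10,276/17)]
3. After y ≥ 1: [(10,5/2) (13,2) (16,2) (18,20) (10,276/17)]
4. After y ≤ 14: [(10,14) (10,5/2) (13,2) (16,2) (52/3,14)]
5. Canonical ring: [(10,5/2) (13,2) (16,2) (52/3,14) (10,14)]

Clipped polygon: [(10,5/2) (13,2) (16,2) (52/3,14) (10,14)]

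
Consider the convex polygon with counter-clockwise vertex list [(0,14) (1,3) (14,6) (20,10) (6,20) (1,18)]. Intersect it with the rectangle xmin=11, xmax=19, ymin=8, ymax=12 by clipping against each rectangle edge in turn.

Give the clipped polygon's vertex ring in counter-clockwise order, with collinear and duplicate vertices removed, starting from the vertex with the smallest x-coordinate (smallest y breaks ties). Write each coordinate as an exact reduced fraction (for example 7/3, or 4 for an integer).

1. After x ≥ 11: [(11,69/13) (14,6) (20,10) (11,115/7)]
2. After x ≤ 19: [(11,69/13) (14,6) (19,28/3) (19,75/7) (11,115/7)]
3. After y ≥ 8: [(11,8) (17,8) (19,28/3) (19,75/7) (11,115/7)]
4. After y ≤ 12: [(11,12) (11,8) (17,8) (19,28/3) (19,75/7) (86/5,12)]
5. Canonical ring: [(11,8) (17,8) (19,28/3) (19,75/7) (86/5,12) (11,12)]

Clipped polygon: [(11,8) (17,8) (19,28/3) (19,75/7) (86/5,12) (11,12)]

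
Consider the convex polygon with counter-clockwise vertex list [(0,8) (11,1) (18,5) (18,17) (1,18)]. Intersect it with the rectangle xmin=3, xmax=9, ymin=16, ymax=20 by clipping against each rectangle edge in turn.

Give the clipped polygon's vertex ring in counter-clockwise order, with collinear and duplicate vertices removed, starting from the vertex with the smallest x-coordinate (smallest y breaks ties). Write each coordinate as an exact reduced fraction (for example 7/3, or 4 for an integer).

Clipped polygon: [(3,16) (9,16) (9,298/17) (3,304/17)]

1. After x ≥ 3: [(3,67/11) (11,1) (18,5) (18,17) (3,304/17)]
2. After x ≤ 9: [(3,67/11) (9,25/11) (9,298/17) (3,304/17)]
3. After y ≥ 16: [(3,16) (9,16) (9,298/17) (3,304/17)]
4. After y ≤ 20: [(3,16) (9,16) (9,298/17) (3,304/17)]
5. Canonical ring: [(3,16) (9,16) (9,298/17) (3,304/17)]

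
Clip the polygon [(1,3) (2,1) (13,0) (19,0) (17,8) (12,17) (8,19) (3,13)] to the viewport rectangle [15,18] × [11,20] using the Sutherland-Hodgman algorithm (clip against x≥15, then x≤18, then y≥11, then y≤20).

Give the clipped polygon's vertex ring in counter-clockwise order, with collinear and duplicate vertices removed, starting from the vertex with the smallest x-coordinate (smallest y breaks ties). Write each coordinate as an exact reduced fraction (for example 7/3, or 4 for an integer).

Clipped polygon: [(15,11) (46/3,11) (15,58/5)]

1. After x ≥ 15: [(15,0) (19,0) (17,8) (15,58/5)]
2. After x ≤ 18: [(15,0) (18,0) (18,4) (17,8) (15,58/5)]
3. After y ≥ 11: [(15,11) (46/3,11) (15,58/5)]
4. After y ≤ 20: [(15,11) (46/3,11) (15,58/5)]
5. Canonical ring: [(15,11) (46/3,11) (15,58/5)]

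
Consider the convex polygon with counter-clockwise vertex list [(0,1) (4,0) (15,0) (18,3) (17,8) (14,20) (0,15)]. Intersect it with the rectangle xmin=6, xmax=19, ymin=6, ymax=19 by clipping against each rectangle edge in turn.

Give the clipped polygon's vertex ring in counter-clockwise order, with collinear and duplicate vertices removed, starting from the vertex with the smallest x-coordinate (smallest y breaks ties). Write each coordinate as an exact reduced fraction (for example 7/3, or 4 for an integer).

Clipped polygon: [(6,6) (87/5,6) (17,8) (57/4,19) (56/5,19) (6,120/7)]

1. After x ≥ 6: [(6,0) (15,0) (18,3) (17,8) (14,20) (6,120/7)]
2. After x ≤ 19: [(6,0) (15,0) (18,3) (17,8) (14,20) (6,120/7)]
3. After y ≥ 6: [(6,6) (87/5,6) (17,8) (14,20) (6,120/7)]
4. After y ≤ 19: [(6,6) (87/5,6) (17,8) (57/4,19) (56/5,19) (6,120/7)]
5. Canonical ring: [(6,6) (87/5,6) (17,8) (57/4,19) (56/5,19) (6,120/7)]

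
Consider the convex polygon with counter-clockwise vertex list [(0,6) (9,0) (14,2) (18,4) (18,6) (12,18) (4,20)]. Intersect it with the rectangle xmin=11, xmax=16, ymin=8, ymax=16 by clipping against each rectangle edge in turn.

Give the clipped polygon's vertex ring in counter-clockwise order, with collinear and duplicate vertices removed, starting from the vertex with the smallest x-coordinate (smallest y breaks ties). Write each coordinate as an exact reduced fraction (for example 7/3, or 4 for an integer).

Clipped polygon: [(11,8) (16,8) (16,10) (13,16) (11,16)]

1. After x ≥ 11: [(11,4/5) (14,2) (18,4) (18,6) (12,18) (11,73/4)]
2. After x ≤ 16: [(11,4/5) (14,2) (16,3) (16,10) (12,18) (11,73/4)]
3. After y ≥ 8: [(11,8) (16,8) (16,10) (12,18) (11,73/4)]
4. After y ≤ 16: [(11,16) (11,8) (16,8) (16,10) (13,16)]
5. Canonical ring: [(11,8) (16,8) (16,10) (13,16) (11,16)]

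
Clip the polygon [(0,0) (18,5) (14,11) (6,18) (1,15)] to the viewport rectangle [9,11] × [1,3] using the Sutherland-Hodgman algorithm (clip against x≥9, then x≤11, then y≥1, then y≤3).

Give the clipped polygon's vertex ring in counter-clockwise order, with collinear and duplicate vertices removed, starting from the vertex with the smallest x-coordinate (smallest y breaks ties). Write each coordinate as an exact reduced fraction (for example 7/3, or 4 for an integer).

Clipped polygon: [(9,5/2) (54/5,3) (9,3)]

1. After x ≥ 9: [(9,5/2) (18,5) (14,11) (9,123/8)]
2. After x ≤ 11: [(9,5/2) (11,55/18) (11,109/8) (9,123/8)]
3. After y ≥ 1: [(9,5/2) (11,55/18) (11,109/8) (9,123/8)]
4. After y ≤ 3: [(9,3) (9,5/2) (54/5,3)]
5. Canonical ring: [(9,5/2) (54/5,3) (9,3)]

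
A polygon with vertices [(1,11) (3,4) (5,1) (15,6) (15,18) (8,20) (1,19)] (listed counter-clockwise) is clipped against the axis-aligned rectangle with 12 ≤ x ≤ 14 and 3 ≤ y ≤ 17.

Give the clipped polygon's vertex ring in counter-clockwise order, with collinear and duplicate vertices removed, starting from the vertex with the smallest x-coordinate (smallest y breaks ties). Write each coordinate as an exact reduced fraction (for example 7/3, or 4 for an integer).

Clipped polygon: [(12,9/2) (14,11/2) (14,17) (12,17)]

1. After x ≥ 12: [(12,9/2) (15,6) (15,18) (12,132/7)]
2. After x ≤ 14: [(12,9/2) (14,11/2) (14,128/7) (12,132/7)]
3. After y ≥ 3: [(12,9/2) (14,11/2) (14,128/7) (12,132/7)]
4. After y ≤ 17: [(12,17) (12,9/2) (14,11/2) (14,17)]
5. Canonical ring: [(12,9/2) (14,11/2) (14,17) (12,17)]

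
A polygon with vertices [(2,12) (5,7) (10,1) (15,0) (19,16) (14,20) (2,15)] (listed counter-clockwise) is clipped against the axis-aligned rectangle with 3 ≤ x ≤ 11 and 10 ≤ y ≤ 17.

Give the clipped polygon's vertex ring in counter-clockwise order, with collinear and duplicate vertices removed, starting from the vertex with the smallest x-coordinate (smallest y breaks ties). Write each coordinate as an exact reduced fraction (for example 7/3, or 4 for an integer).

1. After x ≥ 3: [(3,31/3) (5,7) (10,1) (15,0) (19,16) (14,20) (3,185/12)]
2. After x ≤ 11: [(3,31/3) (5,7) (10,1) (11,4/5) (11,75/4) (3,185/12)]
3. After y ≥ 10: [(3,31/3) (16/5,10) (11,10) (11,75/4) (3,185/12)]
4. After y ≤ 17: [(3,31/3) (16/5,10) (11,10) (11,17) (34/5,17) (3,185/12)]
5. Canonical ring: [(3,31/3) (16/5,10) (11,10) (11,17) (34/5,17) (3,185/12)]

Clipped polygon: [(3,31/3) (16/5,10) (11,10) (11,17) (34/5,17) (3,185/12)]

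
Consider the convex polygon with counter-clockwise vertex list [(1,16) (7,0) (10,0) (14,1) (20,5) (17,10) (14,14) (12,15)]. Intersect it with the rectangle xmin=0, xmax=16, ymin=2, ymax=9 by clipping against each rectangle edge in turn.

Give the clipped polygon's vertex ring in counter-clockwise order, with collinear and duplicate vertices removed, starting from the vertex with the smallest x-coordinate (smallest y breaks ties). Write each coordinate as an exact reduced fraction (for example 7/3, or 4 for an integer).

Clipped polygon: [(29/8,9) (25/4,2) (31/2,2) (16,7/3) (16,9)]

1. After x ≥ 0: [(1,16) (7,0) (10,0) (14,1) (20,5) (17,10) (14,14) (12,15)]
2. After x ≤ 16: [(1,16) (7,0) (10,0) (14,1) (16,7/3) (16,34/3) (14,14) (12,15)]
3. After y ≥ 2: [(1,16) (25/4,2) (31/2,2) (16,7/3) (16,34/3) (14,14) (12,15)]
4. After y ≤ 9: [(29/8,9) (25/4,2) (31/2,2) (16,7/3) (16,9)]
5. Canonical ring: [(29/8,9) (25/4,2) (31/2,2) (16,7/3) (16,9)]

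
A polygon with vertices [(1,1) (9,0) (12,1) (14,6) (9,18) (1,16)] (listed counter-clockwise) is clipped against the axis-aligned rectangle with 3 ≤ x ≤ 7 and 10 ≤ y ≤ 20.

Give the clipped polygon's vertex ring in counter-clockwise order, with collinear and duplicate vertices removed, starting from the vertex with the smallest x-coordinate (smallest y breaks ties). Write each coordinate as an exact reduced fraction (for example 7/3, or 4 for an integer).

Clipped polygon: [(3,10) (7,10) (7,35/2) (3,33/2)]

1. After x ≥ 3: [(3,3/4) (9,0) (12,1) (14,6) (9,18) (3,33/2)]
2. After x ≤ 7: [(3,3/4) (7,1/4) (7,35/2) (3,33/2)]
3. After y ≥ 10: [(3,10) (7,10) (7,35/2) (3,33/2)]
4. After y ≤ 20: [(3,10) (7,10) (7,35/2) (3,33/2)]
5. Canonical ring: [(3,10) (7,10) (7,35/2) (3,33/2)]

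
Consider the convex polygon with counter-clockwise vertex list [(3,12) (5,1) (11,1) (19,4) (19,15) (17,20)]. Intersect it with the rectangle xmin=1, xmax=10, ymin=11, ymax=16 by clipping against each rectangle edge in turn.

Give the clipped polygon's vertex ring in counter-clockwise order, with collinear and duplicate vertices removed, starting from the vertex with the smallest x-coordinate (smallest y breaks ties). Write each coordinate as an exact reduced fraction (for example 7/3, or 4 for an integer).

1. After x ≥ 1: [(3,12) (5,1) (11,1) (19,4) (19,15) (17,20)]
2. After x ≤ 10: [(10,16) (3,12) (5,1) (10,1)]
3. After y ≥ 11: [(10,11) (10,16) (3,12) (35/11,11)]
4. After y ≤ 16: [(10,11) (10,16) (3,12) (35/11,11)]
5. Canonical ring: [(3,12) (35/11,11) (10,11) (10,16)]

Clipped polygon: [(3,12) (35/11,11) (10,11) (10,16)]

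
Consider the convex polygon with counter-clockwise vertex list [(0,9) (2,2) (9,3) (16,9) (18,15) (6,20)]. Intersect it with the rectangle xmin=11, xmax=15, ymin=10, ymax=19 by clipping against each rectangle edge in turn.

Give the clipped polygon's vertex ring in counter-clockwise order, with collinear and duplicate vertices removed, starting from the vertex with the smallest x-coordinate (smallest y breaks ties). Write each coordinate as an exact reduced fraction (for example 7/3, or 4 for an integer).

1. After x ≥ 11: [(11,33/7) (16,9) (18,15) (11,215/12)]
2. After x ≤ 15: [(11,33/7) (15,57/7) (15,65/4) (11,215/12)]
3. After y ≥ 10: [(11,10) (15,10) (15,65/4) (11,215/12)]
4. After y ≤ 19: [(11,10) (15,10) (15,65/4) (11,215/12)]
5. Canonical ring: [(11,10) (15,10) (15,65/4) (11,215/12)]

Clipped polygon: [(11,10) (15,10) (15,65/4) (11,215/12)]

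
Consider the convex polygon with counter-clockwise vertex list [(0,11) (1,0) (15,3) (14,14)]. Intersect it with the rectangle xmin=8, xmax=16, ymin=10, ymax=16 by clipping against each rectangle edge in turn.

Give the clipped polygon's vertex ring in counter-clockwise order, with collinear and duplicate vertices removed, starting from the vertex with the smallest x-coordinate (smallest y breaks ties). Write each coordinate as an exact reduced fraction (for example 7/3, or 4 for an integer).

Clipped polygon: [(8,10) (158/11,10) (14,14) (8,89/7)]

1. After x ≥ 8: [(8,89/7) (8,3/2) (15,3) (14,14)]
2. After x ≤ 16: [(8,89/7) (8,3/2) (15,3) (14,14)]
3. After y ≥ 10: [(8,89/7) (8,10) (158/11,10) (14,14)]
4. After y ≤ 16: [(8,89/7) (8,10) (158/11,10) (14,14)]
5. Canonical ring: [(8,10) (158/11,10) (14,14) (8,89/7)]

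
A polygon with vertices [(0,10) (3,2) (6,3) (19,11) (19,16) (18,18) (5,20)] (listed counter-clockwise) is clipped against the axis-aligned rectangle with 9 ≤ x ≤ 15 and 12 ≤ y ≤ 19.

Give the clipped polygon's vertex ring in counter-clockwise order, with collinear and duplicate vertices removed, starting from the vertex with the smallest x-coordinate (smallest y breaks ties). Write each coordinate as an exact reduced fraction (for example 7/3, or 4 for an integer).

1. After x ≥ 9: [(9,63/13) (19,11) (19,16) (18,18) (9,252/13)]
2. After x ≤ 15: [(9,63/13) (15,111/13) (15,240/13) (9,252/13)]
3. After y ≥ 12: [(9,12) (15,12) (15,240/13) (9,252/13)]
4. After y ≤ 19: [(9,19) (9,12) (15,12) (15,240/13) (23/2,19)]
5. Canonical ring: [(9,12) (15,12) (15,240/13) (23/2,19) (9,19)]

Clipped polygon: [(9,12) (15,12) (15,240/13) (23/2,19) (9,19)]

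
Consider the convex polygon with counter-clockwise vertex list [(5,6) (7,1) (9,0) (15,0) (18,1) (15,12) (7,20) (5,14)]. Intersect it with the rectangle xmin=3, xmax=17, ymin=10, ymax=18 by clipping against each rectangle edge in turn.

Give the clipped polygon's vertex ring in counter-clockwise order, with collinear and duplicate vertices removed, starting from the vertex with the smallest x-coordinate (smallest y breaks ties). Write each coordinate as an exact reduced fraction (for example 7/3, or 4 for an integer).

1. After x ≥ 3: [(5,6) (7,1) (9,0) (15,0) (18,1) (15,12) (7,20) (5,14)]
2. After x ≤ 17: [(5,6) (7,1) (9,0) (15,0) (17,2/3) (17,14/3) (15,12) (7,20) (5,14)]
3. After y ≥ 10: [(5,10) (171/11,10) (15,12) (7,20) (5,14)]
4. After y ≤ 18: [(5,10) (171/11,10) (15,12) (9,18) (19/3,18) (5,14)]
5. Canonical ring: [(5,10) (171/11,10) (15,12) (9,18) (19/3,18) (5,14)]

Clipped polygon: [(5,10) (171/11,10) (15,12) (9,18) (19/3,18) (5,14)]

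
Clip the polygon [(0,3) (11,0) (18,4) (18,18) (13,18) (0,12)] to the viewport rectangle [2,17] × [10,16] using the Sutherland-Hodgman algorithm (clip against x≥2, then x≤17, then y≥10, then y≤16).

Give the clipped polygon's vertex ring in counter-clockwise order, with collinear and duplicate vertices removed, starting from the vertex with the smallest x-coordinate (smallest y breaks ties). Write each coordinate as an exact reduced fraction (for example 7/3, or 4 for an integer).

1. After x ≥ 2: [(2,27/11) (11,0) (18,4) (18,18) (13,18) (2,168/13)]
2. After x ≤ 17: [(2,27/11) (11,0) (17,24/7) (17,18) (13,18) (2,168/13)]
3. After y ≥ 10: [(2,10) (17,10) (17,18) (13,18) (2,168/13)]
4. After y ≤ 16: [(2,10) (17,10) (17,16) (26/3,16) (2,168/13)]
5. Canonical ring: [(2,10) (17,10) (17,16) (26/3,16) (2,168/13)]

Clipped polygon: [(2,10) (17,10) (17,16) (26/3,16) (2,168/13)]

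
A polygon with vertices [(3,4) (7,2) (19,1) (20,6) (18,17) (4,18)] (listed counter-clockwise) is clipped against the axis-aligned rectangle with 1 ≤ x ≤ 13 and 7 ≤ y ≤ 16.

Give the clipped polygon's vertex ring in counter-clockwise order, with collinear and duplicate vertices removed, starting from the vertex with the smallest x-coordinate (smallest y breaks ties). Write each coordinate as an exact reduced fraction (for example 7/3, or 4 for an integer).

Clipped polygon: [(45/14,7) (13,7) (13,16) (27/7,16)]

1. After x ≥ 1: [(3,4) (7,2) (19,1) (20,6) (18,17) (4,18)]
2. After x ≤ 13: [(3,4) (7,2) (13,3/2) (13,243/14) (4,18)]
3. After y ≥ 7: [(45/14,7) (13,7) (13,243/14) (4,18)]
4. After y ≤ 16: [(27/7,16) (45/14,7) (13,7) (13,16)]
5. Canonical ring: [(45/14,7) (13,7) (13,16) (27/7,16)]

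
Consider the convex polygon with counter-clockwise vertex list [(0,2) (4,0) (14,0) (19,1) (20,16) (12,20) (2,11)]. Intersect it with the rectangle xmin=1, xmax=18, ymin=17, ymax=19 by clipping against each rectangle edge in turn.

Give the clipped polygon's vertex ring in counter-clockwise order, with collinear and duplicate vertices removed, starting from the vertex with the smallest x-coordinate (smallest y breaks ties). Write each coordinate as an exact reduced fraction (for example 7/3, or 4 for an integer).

1. After x ≥ 1: [(1,13/2) (1,3/2) (4,0) (14,0) (19,1) (20,16) (12,20) (2,11)]
2. After x ≤ 18: [(1,13/2) (1,3/2) (4,0) (14,0) (18,4/5) (18,17) (12,20) (2,11)]
3. After y ≥ 17: [(18,17) (18,17) (12,20) (26/3,17)]
4. After y ≤ 19: [(18,17) (18,17) (14,19) (98/9,19) (26/3,17)]
5. Canonical ring: [(26/3,17) (18,17) (14,19) (98/9,19)]

Clipped polygon: [(26/3,17) (18,17) (14,19) (98/9,19)]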